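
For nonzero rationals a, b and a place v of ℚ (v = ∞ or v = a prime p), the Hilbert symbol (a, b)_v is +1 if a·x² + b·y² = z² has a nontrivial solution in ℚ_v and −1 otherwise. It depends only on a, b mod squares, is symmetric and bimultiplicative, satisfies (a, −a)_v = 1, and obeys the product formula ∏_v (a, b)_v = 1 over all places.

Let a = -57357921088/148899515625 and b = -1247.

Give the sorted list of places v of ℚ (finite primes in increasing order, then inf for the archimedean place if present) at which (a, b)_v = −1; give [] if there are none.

[43, inf]

Mod squares: a ≡ -13, b ≡ -1247. Check v ∈ {∞, 2, 3, 5, 7, 13, 19, 23, 29, 43}.
v=7: a=7^-6·(≡2), b=7^0·(≡6) mod 7; (2|7)=+1, (6|7)=-1; (−1)^{-6·0·3}·(+1)^0·(-1)^-6 = +1.
v=13: a=13^1·(≡1), b=13^0·(≡1) mod 13; (1|13)=+1, (1|13)=+1; (−1)^{1·0·6}·(+1)^0·(+1)^1 = +1.
v=19: a=19^4·(≡4), b=19^0·(≡7) mod 19; (4|19)=+1, (7|19)=+1; (−1)^{4·0·9}·(+1)^0·(+1)^4 = +1.
v=23: a=23^2·(≡5), b=23^0·(≡18) mod 23; (5|23)=-1, (18|23)=+1; (−1)^{2·0·11}·(-1)^0·(+1)^2 = +1.
v=5: a=5^-6·(≡3), b=5^0·(≡3) mod 5; (3|5)=-1, (3|5)=-1; (−1)^{-6·0·2}·(-1)^0·(-1)^-6 = +1.
v=43: a=43^0·(≡3), b=43^1·(≡14) mod 43; (3|43)=-1, (14|43)=+1; (−1)^{0·1·21}·(-1)^1·(+1)^0 = -1.
v=∞: -13 < 0 and -1247 < 0  ⇒  (a,b)_∞ = -1.
v=3: a=3^-4·(≡2), b=3^0·(≡1) mod 3; (2|3)=-1, (1|3)=+1; (−1)^{-4·0·1}·(-1)^0·(+1)^-4 = +1.
v=2: v_2(a)=6, v_2(b)=0; units ≡ 3, 1 (mod 8); ε·ε+αω+βω = 1·0+6·0+0·1 ≡ 0  ⇒  (a,b)_2 = +1.
v=29: a=29^0·(≡4), b=29^1·(≡15) mod 29; (4|29)=+1, (15|29)=-1; (−1)^{0·1·14}·(+1)^1·(-1)^0 = +1.
(-13, -1247 / ℚ) ramifies at {43, ∞}: a division algebra.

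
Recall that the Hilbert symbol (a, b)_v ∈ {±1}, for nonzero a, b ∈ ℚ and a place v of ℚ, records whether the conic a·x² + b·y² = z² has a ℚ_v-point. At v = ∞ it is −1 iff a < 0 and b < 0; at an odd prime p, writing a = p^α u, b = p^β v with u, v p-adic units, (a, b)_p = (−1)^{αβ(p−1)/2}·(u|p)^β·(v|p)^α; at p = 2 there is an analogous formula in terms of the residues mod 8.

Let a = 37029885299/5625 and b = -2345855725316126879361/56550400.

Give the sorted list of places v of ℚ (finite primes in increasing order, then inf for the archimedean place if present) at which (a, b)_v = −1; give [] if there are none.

Mod squares: a ≡ 133331, b ≡ -5113889. Check v ∈ {∞, 2, 3, 5, 11, 17, 19, 23, 29, 31, 41, 47}.
v=23: a=23^1·(≡18), b=23^3·(≡10) mod 23; (18|23)=+1, (10|23)=-1; (−1)^{1·3·11}·(+1)^3·(-1)^1 = +1.
v=2: v_2(a)=0, v_2(b)=-10; units ≡ 3, 7 (mod 8); ε·ε+αω+βω = 1·1+0·0+-10·1 ≡ 1  ⇒  (a,b)_2 = -1.
v=17: a=17^3·(≡7), b=17^3·(≡16) mod 17; (7|17)=-1, (16|17)=+1; (−1)^{3·3·8}·(-1)^3·(+1)^3 = -1.
v=29: a=29^0·(≡14), b=29^1·(≡14) mod 29; (14|29)=-1, (14|29)=-1; (−1)^{0·1·14}·(-1)^1·(-1)^0 = -1.
v=3: a=3^-2·(≡2), b=3^2·(≡1) mod 3; (2|3)=-1, (1|3)=+1; (−1)^{-2·2·1}·(-1)^2·(+1)^-2 = +1.
v=41: a=41^0·(≡16), b=41^1·(≡28) mod 41; (16|41)=+1, (28|41)=-1; (−1)^{0·1·20}·(+1)^1·(-1)^0 = +1.
v=47: a=47^0·(≡22), b=47^-2·(≡13) mod 47; (22|47)=-1, (13|47)=-1; (−1)^{0·-2·23}·(-1)^-2·(-1)^0 = +1.
v=11: a=11^1·(≡8), b=11^1·(≡5) mod 11; (8|11)=-1, (5|11)=+1; (−1)^{1·1·5}·(-1)^1·(+1)^1 = +1.
v=19: a=19^0·(≡10), b=19^2·(≡14) mod 19; (10|19)=-1, (14|19)=-1; (−1)^{0·2·9}·(-1)^2·(-1)^0 = +1.
v=∞: 133331 > 0 and -5113889 < 0  ⇒  (a,b)_∞ = +1.
v=31: a=31^3·(≡12), b=31^4·(≡3) mod 31; (12|31)=-1, (3|31)=-1; (−1)^{3·4·15}·(-1)^4·(-1)^3 = -1.
v=5: a=5^-4·(≡1), b=5^-2·(≡4) mod 5; (1|5)=+1, (4|5)=+1; (−1)^{-4·-2·2}·(+1)^-2·(+1)^-4 = +1.
|Ram(133331, -5113889)| = 4, even; anisotropic at {2, 17, 29, 31}.

[2, 17, 29, 31]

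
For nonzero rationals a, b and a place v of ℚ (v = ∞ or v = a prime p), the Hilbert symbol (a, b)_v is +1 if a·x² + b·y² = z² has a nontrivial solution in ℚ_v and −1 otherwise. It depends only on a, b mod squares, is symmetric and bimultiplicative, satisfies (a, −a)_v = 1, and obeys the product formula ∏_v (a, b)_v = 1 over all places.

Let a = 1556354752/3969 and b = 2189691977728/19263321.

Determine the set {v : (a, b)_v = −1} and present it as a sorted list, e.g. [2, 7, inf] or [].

[31, 53]

Mod squares: a ≡ 67363, b ≡ 2173. Check v ∈ {∞, 2, 3, 7, 11, 19, 31, 41, 53}.
v=3: a=3^-4·(≡1), b=3^-2·(≡1) mod 3; (1|3)=+1, (1|3)=+1; (−1)^{-4·-2·1}·(+1)^-2·(+1)^-4 = +1.
v=7: a=7^-2·(≡2), b=7^-2·(≡5) mod 7; (2|7)=+1, (5|7)=-1; (−1)^{-2·-2·3}·(+1)^-2·(-1)^-2 = +1.
v=41: a=41^1·(≡28), b=41^1·(≡13) mod 41; (28|41)=-1, (13|41)=-1; (−1)^{1·1·20}·(-1)^1·(-1)^1 = +1.
v=11: a=11^0·(≡2), b=11^-2·(≡10) mod 11; (2|11)=-1, (10|11)=-1; (−1)^{0·-2·5}·(-1)^-2·(-1)^0 = +1.
v=31: a=31^1·(≡27), b=31^2·(≡29) mod 31; (27|31)=-1, (29|31)=-1; (−1)^{1·2·15}·(-1)^2·(-1)^1 = -1.
v=53: a=53^1·(≡17), b=53^1·(≡18) mod 53; (17|53)=+1, (18|53)=-1; (−1)^{1·1·26}·(+1)^1·(-1)^1 = -1.
v=19: a=19^2·(≡10), b=19^-2·(≡11) mod 19; (10|19)=-1, (11|19)=+1; (−1)^{2·-2·9}·(-1)^-2·(+1)^2 = +1.
v=∞: 67363 > 0 and 2173 > 0  ⇒  (a,b)_∞ = +1.
v=2: v_2(a)=6, v_2(b)=20; units ≡ 3, 5 (mod 8); ε·ε+αω+βω = 1·0+6·1+20·1 ≡ 0  ⇒  (a,b)_2 = +1.
|Ram(67363, 2173)| = 2, even; anisotropic at {31, 53}.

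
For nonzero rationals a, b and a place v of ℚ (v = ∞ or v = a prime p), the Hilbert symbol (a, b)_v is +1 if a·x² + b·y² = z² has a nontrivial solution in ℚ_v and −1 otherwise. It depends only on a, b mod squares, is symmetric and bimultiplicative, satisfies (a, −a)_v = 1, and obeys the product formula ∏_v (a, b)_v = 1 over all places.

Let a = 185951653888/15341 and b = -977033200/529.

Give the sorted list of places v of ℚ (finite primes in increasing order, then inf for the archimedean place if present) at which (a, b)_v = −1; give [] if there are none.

Mod squares: a ≡ 222053, b ≡ -2442583. Check v ∈ {∞, 2, 5, 7, 11, 13, 19, 23, 29, 31}.
v=∞: 222053 > 0 and -2442583 < 0  ⇒  (a,b)_∞ = +1.
v=31: a=31^1·(≡8), b=31^1·(≡2) mod 31; (8|31)=+1, (2|31)=+1; (−1)^{1·1·15}·(+1)^1·(+1)^1 = -1.
v=7: a=7^2·(≡3), b=7^0·(≡1) mod 7; (3|7)=-1, (1|7)=+1; (−1)^{2·0·3}·(-1)^0·(+1)^2 = +1.
v=23: a=23^-2·(≡11), b=23^-2·(≡15) mod 23; (11|23)=-1, (15|23)=-1; (−1)^{-2·-2·11}·(-1)^-2·(-1)^-2 = +1.
v=5: a=5^0·(≡3), b=5^2·(≡3) mod 5; (3|5)=-1, (3|5)=-1; (−1)^{0·2·2}·(-1)^2·(-1)^0 = +1.
v=2: v_2(a)=12, v_2(b)=4; units ≡ 5, 1 (mod 8); ε·ε+αω+βω = 0·0+12·0+4·1 ≡ 0  ⇒  (a,b)_2 = +1.
v=13: a=13^1·(≡4), b=13^1·(≡5) mod 13; (4|13)=+1, (5|13)=-1; (−1)^{1·1·6}·(+1)^1·(-1)^1 = -1.
v=19: a=19^1·(≡15), b=19^1·(≡1) mod 19; (15|19)=-1, (1|19)=+1; (−1)^{1·1·9}·(-1)^1·(+1)^1 = +1.
v=29: a=29^-1·(≡13), b=29^1·(≡26) mod 29; (13|29)=+1, (26|29)=-1; (−1)^{-1·1·14}·(+1)^1·(-1)^-1 = -1.
v=11: a=11^2·(≡6), b=11^1·(≡5) mod 11; (6|11)=-1, (5|11)=+1; (−1)^{2·1·5}·(-1)^1·(+1)^2 = -1.
Ram(222053, -2442583) = {11, 13, 29, 31}; no ℚ_11-point on the conic.

[11, 13, 29, 31]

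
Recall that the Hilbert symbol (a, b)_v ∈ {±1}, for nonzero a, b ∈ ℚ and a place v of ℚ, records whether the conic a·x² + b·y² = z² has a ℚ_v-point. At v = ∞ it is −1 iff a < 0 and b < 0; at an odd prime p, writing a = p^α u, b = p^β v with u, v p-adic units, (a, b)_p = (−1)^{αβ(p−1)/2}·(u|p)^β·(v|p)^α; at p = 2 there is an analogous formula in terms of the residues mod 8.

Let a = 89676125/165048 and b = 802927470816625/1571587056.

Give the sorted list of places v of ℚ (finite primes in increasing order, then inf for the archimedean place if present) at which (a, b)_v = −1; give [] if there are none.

[2, 3, 7, 13]

(a, b) ≡ (390, 15015) mod (ℚ^×)²; places V = {2, 3, 5, 7, 11, 13, 23, 31, ∞}.
(a,b)_2: α=-3, β=-4; u≡3, v≡7 (mod 8); ε(u)ε(v)=1·1, αω(v)=-3·0, βω(u)=-4·1; sum ≡ 1  ⇒  -1.
(a,b)_31: α=0, u≡25; β=2, v≡23 (mod 31); (25|31)=+1, (23|31)=-1; sign (−1)^0·+1^2·-1^0 = +1.
(a,b)_13: α=-1, u≡4; β=-1, v≡7 (mod 13); (4|13)=+1, (7|13)=-1; sign (−1)^0·+1^-1·-1^-1 = -1.
(a,b)_3: α=-1, u≡1; β=-3, v≡1 (mod 3); (1|3)=+1, (1|3)=+1; sign (−1)^1·+1^-3·+1^-1 = -1.
(a,b)_11: α=4, u≡5; β=7, v≡9 (mod 11); (5|11)=+1, (9|11)=+1; sign (−1)^0·+1^7·+1^4 = +1.
(a,b)_23: α=-2, u≡7; β=-4, v≡14 (mod 23); (7|23)=-1, (14|23)=-1; sign (−1)^0·-1^-4·-1^-2 = +1.
(a,b)_5: α=3, u≡3; β=3, v≡3 (mod 5); (3|5)=-1, (3|5)=-1; sign (−1)^0·-1^3·-1^3 = +1.
(a,b)_∞: sgn(390)=+, sgn(15015)=+, so +1.
(a,b)_7: α=2, u≡5; β=3, v≡5 (mod 7); (5|7)=-1, (5|7)=-1; sign (−1)^0·-1^3·-1^2 = -1.
Ram(390, 15015) = {2, 3, 7, 13}; no ℚ_2-point on the conic.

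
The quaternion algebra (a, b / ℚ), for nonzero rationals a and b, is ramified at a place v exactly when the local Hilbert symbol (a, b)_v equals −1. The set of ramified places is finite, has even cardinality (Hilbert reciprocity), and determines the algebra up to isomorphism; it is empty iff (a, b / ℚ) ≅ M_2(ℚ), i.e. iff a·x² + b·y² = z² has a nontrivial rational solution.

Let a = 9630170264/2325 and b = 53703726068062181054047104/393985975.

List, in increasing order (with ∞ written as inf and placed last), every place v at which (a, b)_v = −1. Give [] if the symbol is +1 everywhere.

[3, 31]

Mod squares: a ≡ 7998, b ≡ 55986. Check v ∈ {∞, 2, 3, 5, 7, 11, 13, 23, 29, 31, 37, 43}.
v=3: a=3^-1·(≡2), b=3^7·(≡2) mod 3; (2|3)=-1, (2|3)=-1; (−1)^{-1·7·1}·(-1)^7·(-1)^-1 = -1.
v=43: a=43^1·(≡25), b=43^3·(≡32) mod 43; (25|43)=+1, (32|43)=-1; (−1)^{1·3·21}·(+1)^3·(-1)^1 = +1.
v=37: a=37^2·(≡22), b=37^2·(≡13) mod 37; (22|37)=-1, (13|37)=-1; (−1)^{2·2·18}·(-1)^2·(-1)^2 = +1.
v=11: a=11^2·(≡4), b=11^6·(≡6) mod 11; (4|11)=+1, (6|11)=-1; (−1)^{2·6·5}·(+1)^6·(-1)^2 = +1.
v=7: a=7^0·(≡1), b=7^1·(≡2) mod 7; (1|7)=+1, (2|7)=+1; (−1)^{0·1·3}·(+1)^1·(+1)^0 = +1.
v=13: a=13^2·(≡4), b=13^2·(≡8) mod 13; (4|13)=+1, (8|13)=-1; (−1)^{2·2·6}·(+1)^2·(-1)^2 = +1.
v=2: v_2(a)=3, v_2(b)=7; units ≡ 7, 1 (mod 8); ε·ε+αω+βω = 1·0+3·0+7·0 ≡ 0  ⇒  (a,b)_2 = +1.
v=∞: 7998 > 0 and 55986 > 0  ⇒  (a,b)_∞ = +1.
v=23: a=23^0·(≡11), b=23^-2·(≡13) mod 23; (11|23)=-1, (13|23)=+1; (−1)^{0·-2·11}·(-1)^-2·(+1)^0 = +1.
v=5: a=5^-2·(≡3), b=5^-2·(≡1) mod 5; (3|5)=-1, (1|5)=+1; (−1)^{-2·-2·2}·(-1)^-2·(+1)^-2 = +1.
v=31: a=31^-1·(≡4), b=31^-3·(≡19) mod 31; (4|31)=+1, (19|31)=+1; (−1)^{-1·-3·15}·(+1)^-3·(+1)^-1 = -1.
v=29: a=29^0·(≡4), b=29^2·(≡4) mod 29; (4|29)=+1, (4|29)=+1; (−1)^{0·2·14}·(+1)^2·(+1)^0 = +1.
(7998, 55986 / ℚ) ramifies at {3, 31}: a division algebra.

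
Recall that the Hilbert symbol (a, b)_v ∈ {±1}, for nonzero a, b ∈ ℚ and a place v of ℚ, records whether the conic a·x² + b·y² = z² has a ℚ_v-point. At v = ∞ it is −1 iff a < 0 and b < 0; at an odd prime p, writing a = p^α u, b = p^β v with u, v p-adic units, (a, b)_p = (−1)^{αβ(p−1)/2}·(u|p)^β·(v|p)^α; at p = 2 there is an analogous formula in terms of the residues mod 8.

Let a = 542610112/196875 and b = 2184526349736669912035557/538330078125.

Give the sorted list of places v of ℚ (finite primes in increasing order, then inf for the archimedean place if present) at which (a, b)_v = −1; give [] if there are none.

[5, 31]

Mod squares: a ≡ 560945, b ≡ 2585. Check v ∈ {∞, 2, 3, 5, 7, 11, 17, 23, 31, 41, 47}.
v=23: a=23^2·(≡19), b=23^4·(≡18) mod 23; (19|23)=-1, (18|23)=+1; (−1)^{2·4·11}·(-1)^4·(+1)^2 = +1.
v=3: a=3^-2·(≡2), b=3^-2·(≡2) mod 3; (2|3)=-1, (2|3)=-1; (−1)^{-2·-2·1}·(-1)^-2·(-1)^-2 = +1.
v=7: a=7^-1·(≡5), b=7^-2·(≡4) mod 7; (5|7)=-1, (4|7)=+1; (−1)^{-1·-2·3}·(-1)^-2·(+1)^-1 = +1.
v=41: a=41^0·(≡6), b=41^2·(≡32) mod 41; (6|41)=-1, (32|41)=+1; (−1)^{0·2·20}·(-1)^2·(+1)^0 = +1.
v=31: a=31^1·(≡17), b=31^2·(≡6) mod 31; (17|31)=-1, (6|31)=-1; (−1)^{1·2·15}·(-1)^2·(-1)^1 = -1.
v=47: a=47^1·(≡23), b=47^3·(≡21) mod 47; (23|47)=-1, (21|47)=+1; (−1)^{1·3·23}·(-1)^3·(+1)^1 = +1.
v=∞: 560945 > 0 and 2585 > 0  ⇒  (a,b)_∞ = +1.
v=5: a=5^-5·(≡4), b=5^-13·(≡2) mod 5; (4|5)=+1, (2|5)=-1; (−1)^{-5·-13·2}·(+1)^-13·(-1)^-5 = -1.
v=17: a=17^0·(≡1), b=17^2·(≡8) mod 17; (1|17)=+1, (8|17)=+1; (−1)^{0·2·8}·(+1)^2·(+1)^0 = +1.
v=2: v_2(a)=6, v_2(b)=0; units ≡ 1, 1 (mod 8); ε·ε+αω+βω = 0·0+6·0+0·0 ≡ 0  ⇒  (a,b)_2 = +1.
v=11: a=11^1·(≡7), b=11^5·(≡3) mod 11; (7|11)=-1, (3|11)=+1; (−1)^{1·5·5}·(-1)^5·(+1)^1 = +1.
Ram(560945, 2585) = {5, 31}; no ℚ_5-point on the conic.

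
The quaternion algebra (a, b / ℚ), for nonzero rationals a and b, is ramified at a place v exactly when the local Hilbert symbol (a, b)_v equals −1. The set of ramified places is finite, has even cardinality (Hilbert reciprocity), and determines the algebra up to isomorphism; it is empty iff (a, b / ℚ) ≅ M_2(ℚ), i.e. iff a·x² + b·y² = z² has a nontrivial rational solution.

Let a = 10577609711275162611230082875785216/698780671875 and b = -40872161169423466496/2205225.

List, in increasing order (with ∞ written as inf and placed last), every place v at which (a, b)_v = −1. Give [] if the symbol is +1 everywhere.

[2, 19, 31, 37]

(a, b) ≡ (90687, -2666) mod (ℚ^×)²; places V = {2, 3, 5, 7, 11, 13, 19, 31, 37, 43, ∞}.
(a,b)_11: α=-2, u≡9; β=-2, v≡10 (mod 11); (9|11)=+1, (10|11)=-1; sign (−1)^0·+1^-2·-1^-2 = +1.
(a,b)_43: α=5, u≡19; β=3, v≡21 (mod 43); (19|43)=-1, (21|43)=+1; sign (−1)^1·-1^3·+1^5 = +1.
(a,b)_5: α=-6, u≡2; β=-2, v≡1 (mod 5); (2|5)=-1, (1|5)=+1; sign (−1)^0·-1^-2·+1^-6 = +1.
(a,b)_2: α=42, β=25; u≡7, v≡3 (mod 8); ε(u)ε(v)=1·1, αω(v)=42·1, βω(u)=25·0; sum ≡ 1  ⇒  -1.
(a,b)_37: α=3, u≡28; β=2, v≡15 (mod 37); (28|37)=+1, (15|37)=-1; sign (−1)^0·+1^2·-1^3 = -1.
(a,b)_13: α=-2, u≡9; β=0, v≡4 (mod 13); (9|13)=+1, (4|13)=+1; sign (−1)^0·+1^0·+1^-2 = +1.
(a,b)_19: α=3, u≡7; β=2, v≡10 (mod 19); (7|19)=+1, (10|19)=-1; sign (−1)^0·+1^2·-1^3 = -1.
(a,b)_7: α=2, u≡2; β=0, v≡2 (mod 7); (2|7)=+1, (2|7)=+1; sign (−1)^0·+1^0·+1^2 = +1.
(a,b)_3: α=-7, u≡1; β=-6, v≡1 (mod 3); (1|3)=+1, (1|3)=+1; sign (−1)^0·+1^-6·+1^-7 = +1.
(a,b)_∞: sgn(90687)=+, sgn(-2666)=−, so +1.
(a,b)_31: α=2, u≡3; β=1, v≡20 (mod 31); (3|31)=-1, (20|31)=+1; sign (−1)^0·-1^1·+1^2 = -1.
|Ram(90687, -2666)| = 4, even; anisotropic at {2, 19, 31, 37}.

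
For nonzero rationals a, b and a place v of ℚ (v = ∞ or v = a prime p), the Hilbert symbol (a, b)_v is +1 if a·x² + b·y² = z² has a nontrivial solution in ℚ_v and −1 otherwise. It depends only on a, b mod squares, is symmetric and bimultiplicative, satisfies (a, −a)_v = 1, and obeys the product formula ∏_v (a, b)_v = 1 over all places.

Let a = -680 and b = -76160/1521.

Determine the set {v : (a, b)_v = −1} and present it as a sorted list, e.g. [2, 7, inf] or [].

[5, 7, 17, inf]

Mod squares: a ≡ -170, b ≡ -1190. Check v ∈ {∞, 2, 3, 5, 7, 13, 17}.
v=∞: -170 < 0 and -1190 < 0  ⇒  (a,b)_∞ = -1.
v=7: a=7^0·(≡6), b=7^1·(≡6) mod 7; (6|7)=-1, (6|7)=-1; (−1)^{0·1·3}·(-1)^1·(-1)^0 = -1.
v=2: v_2(a)=3, v_2(b)=7; units ≡ 3, 5 (mod 8); ε·ε+αω+βω = 1·0+3·1+7·1 ≡ 0  ⇒  (a,b)_2 = +1.
v=13: a=13^0·(≡9), b=13^-2·(≡8) mod 13; (9|13)=+1, (8|13)=-1; (−1)^{0·-2·6}·(+1)^-2·(-1)^0 = +1.
v=17: a=17^1·(≡11), b=17^1·(≡1) mod 17; (11|17)=-1, (1|17)=+1; (−1)^{1·1·8}·(-1)^1·(+1)^1 = -1.
v=3: a=3^0·(≡1), b=3^-2·(≡1) mod 3; (1|3)=+1, (1|3)=+1; (−1)^{0·-2·1}·(+1)^-2·(+1)^0 = +1.
v=5: a=5^1·(≡4), b=5^1·(≡3) mod 5; (4|5)=+1, (3|5)=-1; (−1)^{1·1·2}·(+1)^1·(-1)^1 = -1.
(-170, -1190 / ℚ) ramifies at {5, 7, 17, ∞}: a division algebra.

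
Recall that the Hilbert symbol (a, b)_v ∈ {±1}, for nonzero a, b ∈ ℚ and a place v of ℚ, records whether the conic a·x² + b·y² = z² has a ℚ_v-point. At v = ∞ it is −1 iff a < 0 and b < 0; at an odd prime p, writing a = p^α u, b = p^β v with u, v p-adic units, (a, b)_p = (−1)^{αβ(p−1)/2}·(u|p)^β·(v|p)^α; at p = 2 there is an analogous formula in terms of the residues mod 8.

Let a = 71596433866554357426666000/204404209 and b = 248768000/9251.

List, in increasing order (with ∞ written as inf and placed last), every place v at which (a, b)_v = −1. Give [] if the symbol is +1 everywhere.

[5, 11, 13, 23]

(a, b) ≡ (65, 2530) mod (ℚ^×)²; places V = {2, 3, 5, 7, 11, 13, 17, 23, 29, ∞}.
(a,b)_3: α=4, u≡2; β=0, v≡1 (mod 3); (2|3)=-1, (1|3)=+1; sign (−1)^0·-1^0·+1^4 = +1.
(a,b)_29: α=-4, u≡20; β=-2, v≡5 (mod 29); (20|29)=+1, (5|29)=+1; sign (−1)^0·+1^-2·+1^-4 = +1.
(a,b)_2: α=4, β=9; u≡1, v≡1 (mod 8); ε(u)ε(v)=0·0, αω(v)=4·0, βω(u)=9·0; sum ≡ 0  ⇒  +1.
(a,b)_23: α=4, u≡21; β=1, v≡4 (mod 23); (21|23)=-1, (4|23)=+1; sign (−1)^0·-1^1·+1^4 = -1.
(a,b)_11: α=6, u≡10; β=-1, v≡6 (mod 11); (10|11)=-1, (6|11)=-1; sign (−1)^0·-1^-1·-1^6 = -1.
(a,b)_∞: sgn(65)=+, sgn(2530)=+, so +1.
(a,b)_17: α=-2, u≡12; β=0, v≡10 (mod 17); (12|17)=-1, (10|17)=-1; sign (−1)^0·-1^0·-1^-2 = +1.
(a,b)_7: α=4, u≡1; β=0, v≡3 (mod 7); (1|7)=+1, (3|7)=-1; sign (−1)^0·+1^0·-1^4 = +1.
(a,b)_5: α=3, u≡2; β=3, v≡4 (mod 5); (2|5)=-1, (4|5)=+1; sign (−1)^0·-1^3·+1^3 = -1.
(a,b)_13: α=5, u≡5; β=2, v≡11 (mod 13); (5|13)=-1, (11|13)=-1; sign (−1)^0·-1^2·-1^5 = -1.
|Ram(65, 2530)| = 4, even; anisotropic at {5, 11, 13, 23}.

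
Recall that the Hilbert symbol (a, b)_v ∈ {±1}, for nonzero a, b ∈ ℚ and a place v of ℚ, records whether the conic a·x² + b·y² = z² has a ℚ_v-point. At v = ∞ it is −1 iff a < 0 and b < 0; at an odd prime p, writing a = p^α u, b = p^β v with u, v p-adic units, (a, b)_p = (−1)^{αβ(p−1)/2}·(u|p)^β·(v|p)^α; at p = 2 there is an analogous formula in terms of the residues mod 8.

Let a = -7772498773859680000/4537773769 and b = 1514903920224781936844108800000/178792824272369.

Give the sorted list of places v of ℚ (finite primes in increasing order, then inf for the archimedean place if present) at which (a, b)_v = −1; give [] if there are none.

[5, 19, 37, 41]

(a, b) ≡ (-703, 54530) mod (ℚ^×)²; places V = {2, 5, 7, 17, 19, 31, 37, 41, 47, 53, ∞}.
(a,b)_53: α=-2, u≡41; β=-2, v≡4 (mod 53); (41|53)=-1, (4|53)=+1; sign (−1)^0·-1^-2·+1^-2 = +1.
(a,b)_41: α=-2, u≡38; β=-3, v≡9 (mod 41); (38|41)=-1, (9|41)=+1; sign (−1)^0·-1^-3·+1^-2 = -1.
(a,b)_31: α=-2, u≡4; β=-4, v≡25 (mod 31); (4|31)=+1, (25|31)=+1; sign (−1)^0·+1^-4·+1^-2 = +1.
(a,b)_19: α=1, u≡16; β=3, v≡11 (mod 19); (16|19)=+1, (11|19)=+1; sign (−1)^1·+1^3·+1^1 = -1.
(a,b)_37: α=1, u≡31; β=2, v≡6 (mod 37); (31|37)=-1, (6|37)=-1; sign (−1)^0·-1^2·-1^1 = -1.
(a,b)_47: α=4, u≡18; β=6, v≡11 (mod 47); (18|47)=+1, (11|47)=-1; sign (−1)^0·+1^6·-1^4 = +1.
(a,b)_2: α=8, β=13; u≡1, v≡1 (mod 8); ε(u)ε(v)=0·0, αω(v)=8·0, βω(u)=13·0; sum ≡ 0  ⇒  +1.
(a,b)_5: α=4, u≡3; β=5, v≡4 (mod 5); (3|5)=-1, (4|5)=+1; sign (−1)^0·-1^5·+1^4 = -1.
(a,b)_17: α=2, u≡12; β=4, v≡12 (mod 17); (12|17)=-1, (12|17)=-1; sign (−1)^0·-1^4·-1^2 = +1.
(a,b)_∞: sgn(-703)=−, sgn(54530)=+, so +1.
(a,b)_7: α=2, u≡4; β=1, v≡5 (mod 7); (4|7)=+1, (5|7)=-1; sign (−1)^0·+1^1·-1^2 = +1.
|Ram(-703, 54530)| = 4, even; anisotropic at {5, 19, 37, 41}.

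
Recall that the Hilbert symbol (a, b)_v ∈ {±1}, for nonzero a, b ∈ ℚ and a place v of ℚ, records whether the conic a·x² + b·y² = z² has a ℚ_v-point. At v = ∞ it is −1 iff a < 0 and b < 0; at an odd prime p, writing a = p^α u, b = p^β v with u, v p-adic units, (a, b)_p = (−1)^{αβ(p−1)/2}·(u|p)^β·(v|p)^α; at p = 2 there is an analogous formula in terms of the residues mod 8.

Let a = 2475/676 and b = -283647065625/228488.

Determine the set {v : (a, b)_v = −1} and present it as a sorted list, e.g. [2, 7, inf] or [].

Mod squares: a ≡ 11, b ≡ -210. Check v ∈ {∞, 2, 3, 5, 7, 11, 13}.
v=7: a=7^0·(≡1), b=7^3·(≡3) mod 7; (1|7)=+1, (3|7)=-1; (−1)^{0·3·3}·(+1)^3·(-1)^0 = +1.
v=5: a=5^2·(≡4), b=5^5·(≡3) mod 5; (4|5)=+1, (3|5)=-1; (−1)^{2·5·2}·(+1)^5·(-1)^2 = +1.
v=∞: 11 > 0 and -210 < 0  ⇒  (a,b)_∞ = +1.
v=2: v_2(a)=-2, v_2(b)=-3; units ≡ 3, 7 (mod 8); ε·ε+αω+βω = 1·1+-2·0+-3·1 ≡ 0  ⇒  (a,b)_2 = +1.
v=13: a=13^-2·(≡11), b=13^-4·(≡8) mod 13; (11|13)=-1, (8|13)=-1; (−1)^{-2·-4·6}·(-1)^-4·(-1)^-2 = +1.
v=3: a=3^2·(≡2), b=3^7·(≡2) mod 3; (2|3)=-1, (2|3)=-1; (−1)^{2·7·1}·(-1)^7·(-1)^2 = -1.
v=11: a=11^1·(≡1), b=11^2·(≡10) mod 11; (1|11)=+1, (10|11)=-1; (−1)^{1·2·5}·(+1)^2·(-1)^1 = -1.
(11, -210 / ℚ) ramifies at {3, 11}: a division algebra.

[3, 11]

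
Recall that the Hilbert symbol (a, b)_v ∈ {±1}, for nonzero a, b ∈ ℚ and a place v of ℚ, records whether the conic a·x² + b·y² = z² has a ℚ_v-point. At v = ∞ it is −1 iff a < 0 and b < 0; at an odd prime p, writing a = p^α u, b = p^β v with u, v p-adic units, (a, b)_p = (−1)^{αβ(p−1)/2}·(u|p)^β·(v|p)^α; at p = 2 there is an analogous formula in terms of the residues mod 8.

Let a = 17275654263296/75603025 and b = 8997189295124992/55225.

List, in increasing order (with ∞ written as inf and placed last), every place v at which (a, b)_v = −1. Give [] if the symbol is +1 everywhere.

Mod squares: a ≡ 1054274, b ≡ 39522418. Check v ∈ {∞, 2, 5, 11, 13, 23, 29, 37, 41, 43, 47, 53}.
v=23: a=23^3·(≡5), b=23^3·(≡16) mod 23; (5|23)=-1, (16|23)=+1; (−1)^{3·3·11}·(-1)^3·(+1)^3 = +1.
v=5: a=5^-2·(≡1), b=5^-2·(≡3) mod 5; (1|5)=+1, (3|5)=-1; (−1)^{-2·-2·2}·(+1)^-2·(-1)^-2 = +1.
v=∞: 1054274 > 0 and 39522418 > 0  ⇒  (a,b)_∞ = +1.
v=11: a=11^2·(≡1), b=11^0·(≡1) mod 11; (1|11)=+1, (1|11)=+1; (−1)^{2·0·5}·(+1)^0·(+1)^2 = +1.
v=13: a=13^1·(≡12), b=13^1·(≡7) mod 13; (12|13)=+1, (7|13)=-1; (−1)^{1·1·6}·(+1)^1·(-1)^1 = -1.
v=41: a=41^1·(≡3), b=41^2·(≡12) mod 41; (3|41)=-1, (12|41)=-1; (−1)^{1·2·20}·(-1)^2·(-1)^1 = -1.
v=47: a=47^-2·(≡21), b=47^-2·(≡16) mod 47; (21|47)=+1, (16|47)=+1; (−1)^{-2·-2·23}·(+1)^-2·(+1)^-2 = +1.
v=53: a=53^0·(≡23), b=53^1·(≡43) mod 53; (23|53)=-1, (43|53)=+1; (−1)^{0·1·26}·(-1)^1·(+1)^0 = -1.
v=37: a=37^-2·(≡10), b=37^0·(≡6) mod 37; (10|37)=+1, (6|37)=-1; (−1)^{-2·0·18}·(+1)^0·(-1)^-2 = +1.
v=2: v_2(a)=9, v_2(b)=9; units ≡ 1, 1 (mod 8); ε·ε+αω+βω = 0·0+9·0+9·0 ≡ 0  ⇒  (a,b)_2 = +1.
v=29: a=29^0·(≡2), b=29^1·(≡1) mod 29; (2|29)=-1, (1|29)=+1; (−1)^{0·1·14}·(-1)^1·(+1)^0 = -1.
v=43: a=43^1·(≡37), b=43^1·(≡35) mod 43; (37|43)=-1, (35|43)=+1; (−1)^{1·1·21}·(-1)^1·(+1)^1 = +1.
|Ram(1054274, 39522418)| = 4, even; anisotropic at {13, 29, 41, 53}.

[13, 29, 41, 53]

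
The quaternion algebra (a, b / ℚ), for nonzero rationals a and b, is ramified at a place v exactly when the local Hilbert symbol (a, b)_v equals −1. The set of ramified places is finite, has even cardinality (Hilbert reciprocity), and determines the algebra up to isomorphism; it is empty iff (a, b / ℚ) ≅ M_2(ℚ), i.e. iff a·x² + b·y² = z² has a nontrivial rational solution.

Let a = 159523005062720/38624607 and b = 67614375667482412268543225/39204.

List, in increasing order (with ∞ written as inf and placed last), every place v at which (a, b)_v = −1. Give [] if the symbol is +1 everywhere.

[13, 43]

(a, b) ≡ (371735, 2789969) mod (ℚ^×)²; places V = {2, 3, 5, 7, 11, 13, 17, 19, 23, 29, 31, 41, 43, ∞}.
(a,b)_3: α=-8, u≡2; β=-4, v≡2 (mod 3); (2|3)=-1, (2|3)=-1; sign (−1)^0·-1^-4·-1^-8 = +1.
(a,b)_41: α=0, u≡3; β=2, v≡40 (mod 41); (3|41)=-1, (40|41)=+1; sign (−1)^0·-1^2·+1^0 = +1.
(a,b)_29: α=-2, u≡7; β=0, v≡13 (mod 29); (7|29)=+1, (13|29)=+1; sign (−1)^0·+1^0·+1^-2 = +1.
(a,b)_5: α=1, u≡2; β=2, v≡1 (mod 5); (2|5)=-1, (1|5)=+1; sign (−1)^0·-1^2·+1^1 = +1.
(a,b)_2: α=6, β=-2; u≡7, v≡1 (mod 8); ε(u)ε(v)=1·0, αω(v)=6·0, βω(u)=-2·0; sum ≡ 0  ⇒  +1.
(a,b)_19: α=1, u≡3; β=4, v≡9 (mod 19); (3|19)=-1, (9|19)=+1; sign (−1)^0·-1^4·+1^1 = +1.
(a,b)_23: α=0, u≡8; β=1, v≡2 (mod 23); (8|23)=+1, (2|23)=+1; sign (−1)^0·+1^1·+1^0 = +1.
(a,b)_43: α=1, u≡2; β=3, v≡30 (mod 43); (2|43)=-1, (30|43)=-1; sign (−1)^1·-1^3·-1^1 = -1.
(a,b)_13: α=3, u≡6; β=3, v≡10 (mod 13); (6|13)=-1, (10|13)=+1; sign (−1)^0·-1^3·+1^3 = -1.
(a,b)_31: α=2, u≡1; β=1, v≡15 (mod 31); (1|31)=+1, (15|31)=-1; sign (−1)^0·+1^1·-1^2 = +1.
(a,b)_7: α=-1, u≡6; β=3, v≡4 (mod 7); (6|7)=-1, (4|7)=+1; sign (−1)^1·-1^3·+1^-1 = +1.
(a,b)_11: α=0, u≡9; β=-2, v≡10 (mod 11); (9|11)=+1, (10|11)=-1; sign (−1)^0·+1^-2·-1^0 = +1.
(a,b)_∞: sgn(371735)=+, sgn(2789969)=+, so +1.
(a,b)_17: α=2, u≡8; β=2, v≡5 (mod 17); (8|17)=+1, (5|17)=-1; sign (−1)^0·+1^2·-1^2 = +1.
|Ram(371735, 2789969)| = 2, even; anisotropic at {13, 43}.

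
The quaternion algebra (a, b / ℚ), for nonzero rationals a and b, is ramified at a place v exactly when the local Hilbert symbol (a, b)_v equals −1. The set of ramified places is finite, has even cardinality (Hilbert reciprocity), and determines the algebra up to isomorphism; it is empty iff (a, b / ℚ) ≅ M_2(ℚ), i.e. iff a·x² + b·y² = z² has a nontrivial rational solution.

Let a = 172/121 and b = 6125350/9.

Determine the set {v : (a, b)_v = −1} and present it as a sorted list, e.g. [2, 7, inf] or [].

[11, 37]

Mod squares: a ≡ 43, b ≡ 245014. Check v ∈ {∞, 2, 3, 5, 7, 11, 37, 43}.
v=37: a=37^0·(≡32), b=37^1·(≡26) mod 37; (32|37)=-1, (26|37)=+1; (−1)^{0·1·18}·(-1)^1·(+1)^0 = -1.
v=3: a=3^0·(≡1), b=3^-2·(≡1) mod 3; (1|3)=+1, (1|3)=+1; (−1)^{0·-2·1}·(+1)^-2·(+1)^0 = +1.
v=11: a=11^-2·(≡7), b=11^1·(≡7) mod 11; (7|11)=-1, (7|11)=-1; (−1)^{-2·1·5}·(-1)^1·(-1)^-2 = -1.
v=∞: 43 > 0 and 245014 > 0  ⇒  (a,b)_∞ = +1.
v=5: a=5^0·(≡2), b=5^2·(≡1) mod 5; (2|5)=-1, (1|5)=+1; (−1)^{0·2·2}·(-1)^2·(+1)^0 = +1.
v=43: a=43^1·(≡21), b=43^1·(≡42) mod 43; (21|43)=+1, (42|43)=-1; (−1)^{1·1·21}·(+1)^1·(-1)^1 = +1.
v=7: a=7^0·(≡2), b=7^1·(≡4) mod 7; (2|7)=+1, (4|7)=+1; (−1)^{0·1·3}·(+1)^1·(+1)^0 = +1.
v=2: v_2(a)=2, v_2(b)=1; units ≡ 3, 3 (mod 8); ε·ε+αω+βω = 1·1+2·1+1·1 ≡ 0  ⇒  (a,b)_2 = +1.
|Ram(43, 245014)| = 2, even; anisotropic at {11, 37}.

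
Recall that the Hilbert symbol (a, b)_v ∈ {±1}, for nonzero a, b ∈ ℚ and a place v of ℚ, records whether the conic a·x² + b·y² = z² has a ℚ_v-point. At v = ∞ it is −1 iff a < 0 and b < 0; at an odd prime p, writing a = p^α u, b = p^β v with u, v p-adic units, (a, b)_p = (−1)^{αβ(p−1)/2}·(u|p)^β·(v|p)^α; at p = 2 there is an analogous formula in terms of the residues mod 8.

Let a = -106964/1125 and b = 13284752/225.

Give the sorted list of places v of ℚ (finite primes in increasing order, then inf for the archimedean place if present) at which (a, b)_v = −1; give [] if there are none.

[5, 17]

(a, b) ≡ (-1105, 17) mod (ℚ^×)²; places V = {2, 3, 5, 11, 13, 17, ∞}.
(a,b)_13: α=1, u≡2; β=2, v≡9 (mod 13); (2|13)=-1, (9|13)=+1; sign (−1)^0·-1^2·+1^1 = +1.
(a,b)_3: α=-2, u≡2; β=-2, v≡2 (mod 3); (2|3)=-1, (2|3)=-1; sign (−1)^0·-1^-2·-1^-2 = +1.
(a,b)_5: α=-3, u≡4; β=-2, v≡3 (mod 5); (4|5)=+1, (3|5)=-1; sign (−1)^0·+1^-2·-1^-3 = -1.
(a,b)_2: α=2, β=4; u≡7, v≡1 (mod 8); ε(u)ε(v)=1·0, αω(v)=2·0, βω(u)=4·0; sum ≡ 0  ⇒  +1.
(a,b)_17: α=1, u≡5; β=3, v≡13 (mod 17); (5|17)=-1, (13|17)=+1; sign (−1)^0·-1^3·+1^1 = -1.
(a,b)_∞: sgn(-1105)=−, sgn(17)=+, so +1.
(a,b)_11: α=2, u≡6; β=0, v≡6 (mod 11); (6|11)=-1, (6|11)=-1; sign (−1)^0·-1^0·-1^2 = +1.
|Ram(-1105, 17)| = 2, even; anisotropic at {5, 17}.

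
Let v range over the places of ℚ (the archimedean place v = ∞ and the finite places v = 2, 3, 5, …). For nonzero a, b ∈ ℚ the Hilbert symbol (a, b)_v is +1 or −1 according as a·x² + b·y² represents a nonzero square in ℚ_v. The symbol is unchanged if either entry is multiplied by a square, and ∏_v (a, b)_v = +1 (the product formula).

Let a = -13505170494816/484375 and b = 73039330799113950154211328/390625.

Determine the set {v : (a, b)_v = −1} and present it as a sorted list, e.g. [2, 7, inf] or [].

[3, 13, 29, 31]

Mod squares: a ≡ -6053866, b ≡ 2697. Check v ∈ {∞, 2, 3, 5, 7, 11, 13, 19, 29, 31, 37}.
v=31: a=31^-1·(≡28), b=31^1·(≡18) mod 31; (28|31)=+1, (18|31)=+1; (−1)^{-1·1·15}·(+1)^1·(+1)^-1 = -1.
v=7: a=7^3·(≡3), b=7^4·(≡4) mod 7; (3|7)=-1, (4|7)=+1; (−1)^{3·4·3}·(-1)^4·(+1)^3 = +1.
v=5: a=5^-6·(≡4), b=5^-8·(≡3) mod 5; (4|5)=+1, (3|5)=-1; (−1)^{-6·-8·2}·(+1)^-8·(-1)^-6 = +1.
v=13: a=13^1·(≡12), b=13^2·(≡6) mod 13; (12|13)=+1, (6|13)=-1; (−1)^{1·2·6}·(+1)^2·(-1)^1 = -1.
v=19: a=19^0·(≡1), b=19^2·(≡8) mod 19; (1|19)=+1, (8|19)=-1; (−1)^{0·2·9}·(+1)^2·(-1)^0 = +1.
v=3: a=3^6·(≡2), b=3^5·(≡2) mod 3; (2|3)=-1, (2|3)=-1; (−1)^{6·5·1}·(-1)^5·(-1)^6 = -1.
v=11: a=11^2·(≡6), b=11^2·(≡6) mod 11; (6|11)=-1, (6|11)=-1; (−1)^{2·2·5}·(-1)^2·(-1)^2 = +1.
v=37: a=37^1·(≡16), b=37^2·(≡10) mod 37; (16|37)=+1, (10|37)=+1; (−1)^{1·2·18}·(+1)^2·(+1)^1 = +1.
v=29: a=29^1·(≡10), b=29^3·(≡5) mod 29; (10|29)=-1, (5|29)=+1; (−1)^{1·3·14}·(-1)^3·(+1)^1 = -1.
v=∞: -6053866 < 0 and 2697 > 0  ⇒  (a,b)_∞ = +1.
v=2: v_2(a)=5, v_2(b)=14; units ≡ 3, 1 (mod 8); ε·ε+αω+βω = 1·0+5·0+14·1 ≡ 0  ⇒  (a,b)_2 = +1.
|Ram(-6053866, 2697)| = 4, even; anisotropic at {3, 13, 29, 31}.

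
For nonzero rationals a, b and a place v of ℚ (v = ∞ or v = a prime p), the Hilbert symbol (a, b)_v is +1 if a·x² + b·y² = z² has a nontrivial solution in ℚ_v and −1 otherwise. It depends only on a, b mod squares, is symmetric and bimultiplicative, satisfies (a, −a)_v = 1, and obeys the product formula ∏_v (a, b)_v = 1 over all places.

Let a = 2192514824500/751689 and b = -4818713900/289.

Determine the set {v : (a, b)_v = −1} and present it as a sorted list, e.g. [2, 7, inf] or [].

[7, 13]

(a, b) ≡ (5005, -11) mod (ℚ^×)²; places V = {2, 3, 5, 7, 11, 13, 17, 23, ∞}.
(a,b)_2: α=2, β=2; u≡5, v≡5 (mod 8); ε(u)ε(v)=0·0, αω(v)=2·1, βω(u)=2·1; sum ≡ 0  ⇒  +1.
(a,b)_11: α=1, u≡9; β=1, v≡8 (mod 11); (9|11)=+1, (8|11)=-1; sign (−1)^1·+1^1·-1^1 = +1.
(a,b)_23: α=2, u≡22; β=2, v≡18 (mod 23); (22|23)=-1, (18|23)=+1; sign (−1)^0·-1^2·+1^2 = +1.
(a,b)_7: α=3, u≡1; β=2, v≡5 (mod 7); (1|7)=+1, (5|7)=-1; sign (−1)^0·+1^2·-1^3 = -1.
(a,b)_3: α=-2, u≡1; β=0, v≡1 (mod 3); (1|3)=+1, (1|3)=+1; sign (−1)^0·+1^0·+1^-2 = +1.
(a,b)_∞: sgn(5005)=+, sgn(-11)=−, so +1.
(a,b)_13: α=3, u≡2; β=2, v≡7 (mod 13); (2|13)=-1, (7|13)=-1; sign (−1)^0·-1^2·-1^3 = -1.
(a,b)_17: α=-4, u≡7; β=-2, v≡3 (mod 17); (7|17)=-1, (3|17)=-1; sign (−1)^0·-1^-2·-1^-4 = +1.
(a,b)_5: α=3, u≡4; β=2, v≡1 (mod 5); (4|5)=+1, (1|5)=+1; sign (−1)^0·+1^2·+1^3 = +1.
(5005, -11 / ℚ) ramifies at {7, 13}: a division algebra.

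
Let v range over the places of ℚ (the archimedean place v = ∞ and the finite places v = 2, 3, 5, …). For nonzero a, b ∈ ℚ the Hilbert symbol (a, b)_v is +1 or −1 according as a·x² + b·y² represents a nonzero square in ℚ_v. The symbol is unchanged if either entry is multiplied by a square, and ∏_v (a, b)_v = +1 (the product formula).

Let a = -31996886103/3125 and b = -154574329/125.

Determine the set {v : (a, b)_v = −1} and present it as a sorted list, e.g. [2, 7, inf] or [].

[5, 7, 19, inf]

(a, b) ≡ (-198835, -8645) mod (ℚ^×)²; places V = {2, 3, 5, 7, 13, 19, 23, ∞}.
(a,b)_3: α=2, u≡2; β=0, v≡1 (mod 3); (2|3)=-1, (1|3)=+1; sign (−1)^0·-1^0·+1^2 = +1.
(a,b)_7: α=1, u≡1; β=1, v≡1 (mod 7); (1|7)=+1, (1|7)=+1; sign (−1)^1·+1^1·+1^1 = -1.
(a,b)_5: α=-5, u≡2; β=-3, v≡1 (mod 5); (2|5)=-1, (1|5)=+1; sign (−1)^0·-1^-3·+1^-5 = -1.
(a,b)_23: α=3, u≡4; β=2, v≡6 (mod 23); (4|23)=+1, (6|23)=+1; sign (−1)^0·+1^2·+1^3 = +1.
(a,b)_2: α=0, β=0; u≡5, v≡3 (mod 8); ε(u)ε(v)=0·1, αω(v)=0·1, βω(u)=0·1; sum ≡ 0  ⇒  +1.
(a,b)_19: α=1, u≡1; β=1, v≡16 (mod 19); (1|19)=+1, (16|19)=+1; sign (−1)^1·+1^1·+1^1 = -1.
(a,b)_13: α=3, u≡8; β=3, v≡8 (mod 13); (8|13)=-1, (8|13)=-1; sign (−1)^0·-1^3·-1^3 = +1.
(a,b)_∞: sgn(-198835)=−, sgn(-8645)=−, so -1.
Ram(-198835, -8645) = {5, 7, 19, ∞}; no ℚ_5-point on the conic.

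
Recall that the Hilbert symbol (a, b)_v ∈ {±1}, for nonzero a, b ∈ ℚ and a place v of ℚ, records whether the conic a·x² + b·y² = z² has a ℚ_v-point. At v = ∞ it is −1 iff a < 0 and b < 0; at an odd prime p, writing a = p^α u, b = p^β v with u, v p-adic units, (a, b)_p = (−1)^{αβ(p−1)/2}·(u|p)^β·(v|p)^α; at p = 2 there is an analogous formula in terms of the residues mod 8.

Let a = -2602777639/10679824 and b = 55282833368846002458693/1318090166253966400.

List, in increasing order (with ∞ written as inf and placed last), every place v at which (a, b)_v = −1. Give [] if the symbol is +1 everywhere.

[3, 31]

(a, b) ≡ (-31, 93) mod (ℚ^×)²; places V = {2, 3, 5, 7, 11, 17, 19, 31, 43, ∞}.
(a,b)_11: α=2, u≡7; β=4, v≡1 (mod 11); (7|11)=-1, (1|11)=+1; sign (−1)^0·-1^4·+1^2 = +1.
(a,b)_19: α=-2, u≡4; β=-4, v≡9 (mod 19); (4|19)=+1, (9|19)=+1; sign (−1)^0·+1^-4·+1^-2 = +1.
(a,b)_7: α=4, u≡2; β=4, v≡2 (mod 7); (2|7)=+1, (2|7)=+1; sign (−1)^0·+1^4·+1^4 = +1.
(a,b)_31: α=1, u≡30; β=3, v≡21 (mod 31); (30|31)=-1, (21|31)=-1; sign (−1)^1·-1^3·-1^1 = -1.
(a,b)_17: α=2, u≡10; β=6, v≡16 (mod 17); (10|17)=-1, (16|17)=+1; sign (−1)^0·-1^6·+1^2 = +1.
(a,b)_43: α=-2, u≡26; β=-6, v≡22 (mod 43); (26|43)=-1, (22|43)=-1; sign (−1)^0·-1^-6·-1^-2 = +1.
(a,b)_∞: sgn(-31)=−, sgn(93)=+, so +1.
(a,b)_5: α=0, u≡4; β=-2, v≡3 (mod 5); (4|5)=+1, (3|5)=-1; sign (−1)^0·+1^-2·-1^0 = +1.
(a,b)_3: α=0, u≡2; β=7, v≡1 (mod 3); (2|3)=-1, (1|3)=+1; sign (−1)^0·-1^7·+1^0 = -1.
(a,b)_2: α=-4, β=-6; u≡1, v≡5 (mod 8); ε(u)ε(v)=0·0, αω(v)=-4·1, βω(u)=-6·0; sum ≡ 0  ⇒  +1.
(-31, 93 / ℚ) ramifies at {3, 31}: a division algebra.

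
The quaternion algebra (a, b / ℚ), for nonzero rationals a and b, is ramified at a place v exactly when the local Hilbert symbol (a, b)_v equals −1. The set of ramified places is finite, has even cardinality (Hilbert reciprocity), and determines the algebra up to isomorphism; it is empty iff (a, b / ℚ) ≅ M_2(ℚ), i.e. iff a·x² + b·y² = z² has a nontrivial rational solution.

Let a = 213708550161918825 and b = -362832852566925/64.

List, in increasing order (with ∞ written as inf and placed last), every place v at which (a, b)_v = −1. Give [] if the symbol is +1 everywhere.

(a, b) ≡ (842673, -516477) mod (ℚ^×)²; places V = {2, 3, 5, 13, 17, 19, 31, 41, ∞}.
(a,b)_31: α=3, u≡27; β=2, v≡5 (mod 31); (27|31)=-1, (5|31)=+1; sign (−1)^0·-1^2·+1^3 = +1.
(a,b)_3: α=5, u≡1; β=5, v≡2 (mod 3); (1|3)=+1, (2|3)=-1; sign (−1)^1·+1^5·-1^5 = +1.
(a,b)_2: α=0, β=-6; u≡1, v≡3 (mod 8); ε(u)ε(v)=0·1, αω(v)=0·1, βω(u)=-6·0; sum ≡ 0  ⇒  +1.
(a,b)_17: α=1, u≡3; β=1, v≡2 (mod 17); (3|17)=-1, (2|17)=+1; sign (−1)^0·-1^1·+1^1 = -1.
(a,b)_19: α=4, u≡9; β=3, v≡6 (mod 19); (9|19)=+1, (6|19)=+1; sign (−1)^0·+1^3·+1^4 = +1.
(a,b)_∞: sgn(842673)=+, sgn(-516477)=−, so +1.
(a,b)_41: α=1, u≡30; β=1, v≡32 (mod 41); (30|41)=-1, (32|41)=+1; sign (−1)^0·-1^1·+1^1 = -1.
(a,b)_13: α=1, u≡3; β=1, v≡4 (mod 13); (3|13)=+1, (4|13)=+1; sign (−1)^0·+1^1·+1^1 = +1.
(a,b)_5: α=2, u≡3; β=2, v≡2 (mod 5); (3|5)=-1, (2|5)=-1; sign (−1)^0·-1^2·-1^2 = +1.
(842673, -516477 / ℚ) ramifies at {17, 41}: a division algebra.

[17, 41]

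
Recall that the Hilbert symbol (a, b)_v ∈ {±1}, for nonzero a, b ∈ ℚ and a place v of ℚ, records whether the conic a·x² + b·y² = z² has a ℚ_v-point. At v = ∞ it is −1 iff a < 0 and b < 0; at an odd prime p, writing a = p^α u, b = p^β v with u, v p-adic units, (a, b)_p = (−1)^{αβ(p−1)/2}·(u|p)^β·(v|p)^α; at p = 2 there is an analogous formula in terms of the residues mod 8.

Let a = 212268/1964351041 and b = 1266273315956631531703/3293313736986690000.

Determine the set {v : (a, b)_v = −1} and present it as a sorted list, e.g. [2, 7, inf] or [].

[2, 17, 19, 31]

Mod squares: a ≡ 3, b ≡ 7599867. Check v ∈ {∞, 2, 3, 5, 7, 11, 17, 19, 23, 31, 41, 43, 47, 53}.
v=43: a=43^0·(≡30), b=43^-2·(≡38) mod 43; (30|43)=-1, (38|43)=+1; (−1)^{0·-2·21}·(-1)^-2·(+1)^0 = +1.
v=23: a=23^-2·(≡12), b=23^-3·(≡17) mod 23; (12|23)=+1, (17|23)=-1; (−1)^{-2·-3·11}·(+1)^-3·(-1)^-2 = +1.
v=47: a=47^-2·(≡7), b=47^-4·(≡18) mod 47; (7|47)=+1, (18|47)=+1; (−1)^{-2·-4·23}·(+1)^-4·(+1)^-2 = +1.
v=∞: 3 > 0 and 7599867 > 0  ⇒  (a,b)_∞ = +1.
v=53: a=53^0·(≡48), b=53^4·(≡24) mod 53; (48|53)=-1, (24|53)=+1; (−1)^{0·4·26}·(-1)^4·(+1)^0 = +1.
v=11: a=11^0·(≡3), b=11^1·(≡4) mod 11; (3|11)=+1, (4|11)=+1; (−1)^{0·1·5}·(+1)^1·(+1)^0 = +1.
v=2: v_2(a)=2, v_2(b)=-4; units ≡ 3, 3 (mod 8); ε·ε+αω+βω = 1·1+2·1+-4·1 ≡ 1  ⇒  (a,b)_2 = -1.
v=7: a=7^2·(≡3), b=7^4·(≡1) mod 7; (3|7)=-1, (1|7)=+1; (−1)^{2·4·3}·(-1)^4·(+1)^2 = +1.
v=3: a=3^1·(≡1), b=3^-1·(≡2) mod 3; (1|3)=+1, (2|3)=-1; (−1)^{1·-1·1}·(+1)^-1·(-1)^1 = +1.
v=17: a=17^0·(≡10), b=17^1·(≡15) mod 17; (10|17)=-1, (15|17)=+1; (−1)^{0·1·8}·(-1)^1·(+1)^0 = -1.
v=31: a=31^0·(≡12), b=31^1·(≡5) mod 31; (12|31)=-1, (5|31)=+1; (−1)^{0·1·15}·(-1)^1·(+1)^0 = -1.
v=19: a=19^2·(≡10), b=19^3·(≡5) mod 19; (10|19)=-1, (5|19)=+1; (−1)^{2·3·9}·(-1)^3·(+1)^2 = -1.
v=5: a=5^0·(≡3), b=5^-4·(≡2) mod 5; (3|5)=-1, (2|5)=-1; (−1)^{0·-4·2}·(-1)^-4·(-1)^0 = +1.
v=41: a=41^-2·(≡19), b=41^2·(≡16) mod 41; (19|41)=-1, (16|41)=+1; (−1)^{-2·2·20}·(-1)^2·(+1)^-2 = +1.
(3, 7599867 / ℚ) ramifies at {2, 17, 19, 31}: a division algebra.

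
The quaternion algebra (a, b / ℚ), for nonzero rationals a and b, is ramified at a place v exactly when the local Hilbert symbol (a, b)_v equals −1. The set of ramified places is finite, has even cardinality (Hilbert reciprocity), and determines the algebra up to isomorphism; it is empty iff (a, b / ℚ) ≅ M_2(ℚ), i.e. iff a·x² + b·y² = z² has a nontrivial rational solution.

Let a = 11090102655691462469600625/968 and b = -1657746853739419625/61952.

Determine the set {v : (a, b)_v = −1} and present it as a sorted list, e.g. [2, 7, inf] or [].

Mod squares: a ≡ 1218, b ≡ -130. Check v ∈ {∞, 2, 3, 5, 7, 11, 13, 19, 29}.
v=5: a=5^4·(≡2), b=5^3·(≡4) mod 5; (2|5)=-1, (4|5)=+1; (−1)^{4·3·2}·(-1)^3·(+1)^4 = -1.
v=7: a=7^7·(≡5), b=7^6·(≡5) mod 7; (5|7)=-1, (5|7)=-1; (−1)^{7·6·3}·(-1)^6·(-1)^7 = -1.
v=13: a=13^8·(≡4), b=13^5·(≡10) mod 13; (4|13)=+1, (10|13)=+1; (−1)^{8·5·6}·(+1)^5·(+1)^8 = +1.
v=11: a=11^-2·(≡10), b=11^-2·(≡10) mod 11; (10|11)=-1, (10|11)=-1; (−1)^{-2·-2·5}·(-1)^-2·(-1)^-2 = +1.
v=∞: 1218 > 0 and -130 < 0  ⇒  (a,b)_∞ = +1.
v=19: a=19^2·(≡8), b=19^2·(≡15) mod 19; (8|19)=-1, (15|19)=-1; (−1)^{2·2·9}·(-1)^2·(-1)^2 = +1.
v=2: v_2(a)=-3, v_2(b)=-9; units ≡ 1, 7 (mod 8); ε·ε+αω+βω = 0·1+-3·0+-9·0 ≡ 0  ⇒  (a,b)_2 = +1.
v=3: a=3^1·(≡1), b=3^0·(≡2) mod 3; (1|3)=+1, (2|3)=-1; (−1)^{1·0·1}·(+1)^0·(-1)^1 = -1.
v=29: a=29^3·(≡6), b=29^2·(≡3) mod 29; (6|29)=+1, (3|29)=-1; (−1)^{3·2·14}·(+1)^2·(-1)^3 = -1.
Ram(1218, -130) = {3, 5, 7, 29}; no ℚ_3-point on the conic.

[3, 5, 7, 29]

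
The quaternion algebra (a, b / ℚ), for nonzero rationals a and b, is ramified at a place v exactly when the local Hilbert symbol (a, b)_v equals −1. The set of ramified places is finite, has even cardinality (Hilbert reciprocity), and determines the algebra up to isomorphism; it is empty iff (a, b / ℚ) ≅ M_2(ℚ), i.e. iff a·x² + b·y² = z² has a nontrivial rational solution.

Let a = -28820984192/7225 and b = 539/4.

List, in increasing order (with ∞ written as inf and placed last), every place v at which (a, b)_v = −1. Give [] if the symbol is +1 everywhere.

Mod squares: a ≡ -182, b ≡ 11. Check v ∈ {∞, 2, 5, 7, 11, 13, 17}.
v=5: a=5^-2·(≡2), b=5^0·(≡1) mod 5; (2|5)=-1, (1|5)=+1; (−1)^{-2·0·2}·(-1)^0·(+1)^-2 = +1.
v=7: a=7^1·(≡1), b=7^2·(≡1) mod 7; (1|7)=+1, (1|7)=+1; (−1)^{1·2·3}·(+1)^2·(+1)^1 = +1.
v=11: a=11^4·(≡9), b=11^1·(≡4) mod 11; (9|11)=+1, (4|11)=+1; (−1)^{4·1·5}·(+1)^1·(+1)^4 = +1.
v=2: v_2(a)=7, v_2(b)=-2; units ≡ 5, 3 (mod 8); ε·ε+αω+βω = 0·1+7·1+-2·1 ≡ 1  ⇒  (a,b)_2 = -1.
v=17: a=17^-2·(≡10), b=17^0·(≡3) mod 17; (10|17)=-1, (3|17)=-1; (−1)^{-2·0·8}·(-1)^0·(-1)^-2 = +1.
v=13: a=13^3·(≡12), b=13^0·(≡8) mod 13; (12|13)=+1, (8|13)=-1; (−1)^{3·0·6}·(+1)^0·(-1)^3 = -1.
v=∞: -182 < 0 and 11 > 0  ⇒  (a,b)_∞ = +1.
Ram(-182, 11) = {2, 13}; no ℚ_2-point on the conic.

[2, 13]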